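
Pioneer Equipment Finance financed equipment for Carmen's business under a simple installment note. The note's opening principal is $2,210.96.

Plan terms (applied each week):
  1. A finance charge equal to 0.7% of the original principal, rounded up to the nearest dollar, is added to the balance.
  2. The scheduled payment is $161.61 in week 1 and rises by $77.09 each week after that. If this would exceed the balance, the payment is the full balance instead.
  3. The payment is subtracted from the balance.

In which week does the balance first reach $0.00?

Week 1: $2,210.96 +$16.00 interest = $2,226.96; pay $161.61 → $2,065.35
Week 2: $2,065.35 +$16.00 interest = $2,081.35; pay $238.70 → $1,842.65
Week 3: $1,842.65 +$16.00 interest = $1,858.65; pay $315.79 → $1,542.86
Week 4: $1,542.86 +$16.00 interest = $1,558.86; pay $392.88 → $1,165.98
Week 5: $1,165.98 +$16.00 interest = $1,181.98; pay $469.97 → $712.01
Week 6: $712.01 +$16.00 interest = $728.01; pay $547.06 → $180.95
Week 7: $180.95 +$16.00 interest = $196.95; pay $196.95 → $0.00
Balance reaches $0.00 in week 7.

7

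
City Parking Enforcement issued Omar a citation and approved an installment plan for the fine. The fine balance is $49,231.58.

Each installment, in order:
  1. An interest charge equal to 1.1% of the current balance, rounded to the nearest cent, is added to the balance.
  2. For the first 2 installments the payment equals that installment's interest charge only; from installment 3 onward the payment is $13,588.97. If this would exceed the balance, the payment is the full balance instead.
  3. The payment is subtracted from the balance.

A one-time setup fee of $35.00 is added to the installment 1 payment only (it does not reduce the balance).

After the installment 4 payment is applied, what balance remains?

$22,993.22

Installment 1: $49,231.58 +$541.55 interest = $49,773.13; pay $541.55 (+ $35.00 fee) → $49,231.58
Installment 2: $49,231.58 +$541.55 interest = $49,773.13; pay $541.55 → $49,231.58
Installment 3: $49,231.58 +$541.55 interest = $49,773.13; pay $13,588.97 → $36,184.16
Installment 4: $36,184.16 +$398.03 interest = $36,582.19; pay $13,588.97 → $22,993.22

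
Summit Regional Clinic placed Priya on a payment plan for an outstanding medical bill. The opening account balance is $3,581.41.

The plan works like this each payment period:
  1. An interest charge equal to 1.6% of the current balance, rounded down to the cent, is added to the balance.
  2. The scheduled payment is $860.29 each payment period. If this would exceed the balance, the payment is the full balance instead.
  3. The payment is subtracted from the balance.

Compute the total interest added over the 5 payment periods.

Payment period 1: $3,581.41 +$57.30 interest = $3,638.71; pay $860.29 → $2,778.42
Payment period 2: $2,778.42 +$44.45 interest = $2,822.87; pay $860.29 → $1,962.58
Payment period 3: $1,962.58 +$31.40 interest = $1,993.98; pay $860.29 → $1,133.69
Payment period 4: $1,133.69 +$18.13 interest = $1,151.82; pay $860.29 → $291.53
Payment period 5: $291.53 +$4.66 interest = $296.19; pay $296.19 → $0.00
Total interest: $57.30 + $44.45 + $31.40 + $18.13 + $4.66 = $155.94

$155.94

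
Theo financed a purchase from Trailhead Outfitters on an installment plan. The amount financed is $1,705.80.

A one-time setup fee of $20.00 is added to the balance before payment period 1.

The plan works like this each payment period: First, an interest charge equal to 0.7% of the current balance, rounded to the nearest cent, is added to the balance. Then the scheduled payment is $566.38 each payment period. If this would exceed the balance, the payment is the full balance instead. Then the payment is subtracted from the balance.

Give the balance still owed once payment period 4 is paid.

Payment period 1: $1,725.80 +$12.08 interest = $1,737.88; pay $566.38 → $1,171.50
Payment period 2: $1,171.50 +$8.20 interest = $1,179.70; pay $566.38 → $613.32
Payment period 3: $613.32 +$4.29 interest = $617.61; pay $566.38 → $51.23
Payment period 4: $51.23 +$0.36 interest = $51.59; pay $51.59 → $0.00

$0.00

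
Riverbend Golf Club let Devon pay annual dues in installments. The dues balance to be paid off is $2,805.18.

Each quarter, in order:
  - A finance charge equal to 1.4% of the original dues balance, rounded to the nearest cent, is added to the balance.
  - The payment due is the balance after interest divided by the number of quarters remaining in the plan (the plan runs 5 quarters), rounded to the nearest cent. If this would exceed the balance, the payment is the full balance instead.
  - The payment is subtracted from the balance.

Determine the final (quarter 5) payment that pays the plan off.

$650.70

Quarter 1: $2,805.18 +$39.27 interest = $2,844.45; pay $568.89 → $2,275.56
Quarter 2: $2,275.56 +$39.27 interest = $2,314.83; pay $578.71 → $1,736.12
Quarter 3: $1,736.12 +$39.27 interest = $1,775.39; pay $591.80 → $1,183.59
Quarter 4: $1,183.59 +$39.27 interest = $1,222.86; pay $611.43 → $611.43
Quarter 5: $611.43 +$39.27 interest = $650.70; pay $650.70 → $0.00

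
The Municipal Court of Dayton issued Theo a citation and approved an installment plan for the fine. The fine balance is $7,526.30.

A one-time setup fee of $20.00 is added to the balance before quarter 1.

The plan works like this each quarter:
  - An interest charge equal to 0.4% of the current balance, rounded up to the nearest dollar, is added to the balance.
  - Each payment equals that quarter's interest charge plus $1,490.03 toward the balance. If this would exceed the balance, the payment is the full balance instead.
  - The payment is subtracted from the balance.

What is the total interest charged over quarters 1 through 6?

$96.00

Quarter 1: opening $7,546.30; interest $31.00 → $7,577.30; payment $1,521.03; balance $6,056.27
Quarter 2: opening $6,056.27; interest $25.00 → $6,081.27; payment $1,515.03; balance $4,566.24
Quarter 3: opening $4,566.24; interest $19.00 → $4,585.24; payment $1,509.03; balance $3,076.21
Quarter 4: opening $3,076.21; interest $13.00 → $3,089.21; payment $1,503.03; balance $1,586.18
Quarter 5: opening $1,586.18; interest $7.00 → $1,593.18; payment $1,497.03; balance $96.15
Quarter 6: opening $96.15; interest $1.00 → $97.15; payment $97.15; balance $0.00
Total interest: $31.00 + $25.00 + $19.00 + $13.00 + $7.00 + $1.00 = $96.00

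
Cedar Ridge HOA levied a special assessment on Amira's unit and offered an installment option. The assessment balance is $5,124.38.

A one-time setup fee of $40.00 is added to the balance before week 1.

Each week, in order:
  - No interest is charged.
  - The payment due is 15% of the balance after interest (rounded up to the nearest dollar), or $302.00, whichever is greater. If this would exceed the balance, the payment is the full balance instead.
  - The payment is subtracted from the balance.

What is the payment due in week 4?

Week 1: $5,164.38 − $775.00 → $4,389.38
Week 2: $4,389.38 − $659.00 → $3,730.38
Week 3: $3,730.38 − $560.00 → $3,170.38
Week 4: $3,170.38 − $476.00 → $2,694.38

$476.00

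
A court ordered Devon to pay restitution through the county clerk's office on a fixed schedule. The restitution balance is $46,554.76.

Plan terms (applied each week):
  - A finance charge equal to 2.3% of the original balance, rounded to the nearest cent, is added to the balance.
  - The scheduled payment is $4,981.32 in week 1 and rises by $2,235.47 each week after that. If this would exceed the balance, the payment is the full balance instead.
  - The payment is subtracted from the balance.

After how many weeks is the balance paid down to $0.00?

6

# | Opening | Interest | Payment | End bal
1 | $46,554.76 | $1,070.76 | $4,981.32 | $42,644.20
2 | $42,644.20 | $1,070.76 | $7,216.79 | $36,498.17
3 | $36,498.17 | $1,070.76 | $9,452.26 | $28,116.67
4 | $28,116.67 | $1,070.76 | $11,687.73 | $17,499.70
5 | $17,499.70 | $1,070.76 | $13,923.20 | $4,647.26
6 | $4,647.26 | $1,070.76 | $5,718.02 | $0.00
Balance reaches $0.00 in week 6.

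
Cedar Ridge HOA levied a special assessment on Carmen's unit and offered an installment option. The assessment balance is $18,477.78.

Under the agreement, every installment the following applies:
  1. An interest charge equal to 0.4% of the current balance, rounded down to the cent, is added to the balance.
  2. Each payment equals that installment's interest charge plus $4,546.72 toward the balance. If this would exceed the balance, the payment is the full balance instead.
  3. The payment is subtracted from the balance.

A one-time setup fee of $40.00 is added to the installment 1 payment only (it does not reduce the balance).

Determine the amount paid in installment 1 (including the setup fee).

$4,660.63

Installment 1: opening $18,477.78; interest $73.91 → $18,551.69; payment $4,620.63 (+ $40.00 fee); balance $13,931.06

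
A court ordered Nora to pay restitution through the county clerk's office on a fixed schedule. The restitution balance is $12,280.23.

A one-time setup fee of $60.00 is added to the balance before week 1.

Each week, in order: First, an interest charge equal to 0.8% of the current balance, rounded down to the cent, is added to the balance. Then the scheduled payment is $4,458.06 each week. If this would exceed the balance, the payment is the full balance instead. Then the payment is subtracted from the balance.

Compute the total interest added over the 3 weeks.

$191.25

Week 1: $12,340.23 +$98.72 interest = $12,438.95; pay $4,458.06 → $7,980.89
Week 2: $7,980.89 +$63.84 interest = $8,044.73; pay $4,458.06 → $3,586.67
Week 3: $3,586.67 +$28.69 interest = $3,615.36; pay $3,615.36 → $0.00
Total interest: $98.72 + $63.84 + $28.69 = $191.25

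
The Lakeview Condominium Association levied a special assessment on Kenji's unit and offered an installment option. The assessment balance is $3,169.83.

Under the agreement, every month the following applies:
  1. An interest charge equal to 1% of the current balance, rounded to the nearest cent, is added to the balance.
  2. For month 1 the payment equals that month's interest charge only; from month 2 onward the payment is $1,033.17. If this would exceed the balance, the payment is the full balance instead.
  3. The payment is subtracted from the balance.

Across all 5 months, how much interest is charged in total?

$98.00

# | Opening | Interest | Payment | End bal
1 | $3,169.83 | $31.70 | $31.70 | $3,169.83
2 | $3,169.83 | $31.70 | $1,033.17 | $2,168.36
3 | $2,168.36 | $21.68 | $1,033.17 | $1,156.87
4 | $1,156.87 | $11.57 | $1,033.17 | $135.27
5 | $135.27 | $1.35 | $136.62 | $0.00
Total interest: $31.70 + $31.70 + $21.68 + $11.57 + $1.35 = $98.00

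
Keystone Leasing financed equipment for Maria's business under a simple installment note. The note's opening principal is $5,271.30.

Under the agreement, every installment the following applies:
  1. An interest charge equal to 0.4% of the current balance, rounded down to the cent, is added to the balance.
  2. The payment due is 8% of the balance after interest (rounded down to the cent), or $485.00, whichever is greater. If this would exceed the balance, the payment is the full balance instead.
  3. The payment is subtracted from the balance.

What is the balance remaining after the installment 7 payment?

Installment 1: $5,271.30 +$21.08 interest = $5,292.38; pay $485.00 → $4,807.38
Installment 2: $4,807.38 +$19.22 interest = $4,826.60; pay $485.00 → $4,341.60
Installment 3: $4,341.60 +$17.36 interest = $4,358.96; pay $485.00 → $3,873.96
Installment 4: $3,873.96 +$15.49 interest = $3,889.45; pay $485.00 → $3,404.45
Installment 5: $3,404.45 +$13.61 interest = $3,418.06; pay $485.00 → $2,933.06
Installment 6: $2,933.06 +$11.73 interest = $2,944.79; pay $485.00 → $2,459.79
Installment 7: $2,459.79 +$9.83 interest = $2,469.62; pay $485.00 → $1,984.62

$1,984.62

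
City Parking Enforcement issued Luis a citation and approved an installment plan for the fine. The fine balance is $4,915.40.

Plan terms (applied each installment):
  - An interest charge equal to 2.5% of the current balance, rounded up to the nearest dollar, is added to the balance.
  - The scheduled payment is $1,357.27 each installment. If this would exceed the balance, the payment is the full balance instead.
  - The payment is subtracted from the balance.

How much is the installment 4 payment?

$1,149.59

Installment 1: opening $4,915.40; interest $123.00 → $5,038.40; payment $1,357.27; balance $3,681.13
Installment 2: opening $3,681.13; interest $93.00 → $3,774.13; payment $1,357.27; balance $2,416.86
Installment 3: opening $2,416.86; interest $61.00 → $2,477.86; payment $1,357.27; balance $1,120.59
Installment 4: opening $1,120.59; interest $29.00 → $1,149.59; payment $1,149.59; balance $0.00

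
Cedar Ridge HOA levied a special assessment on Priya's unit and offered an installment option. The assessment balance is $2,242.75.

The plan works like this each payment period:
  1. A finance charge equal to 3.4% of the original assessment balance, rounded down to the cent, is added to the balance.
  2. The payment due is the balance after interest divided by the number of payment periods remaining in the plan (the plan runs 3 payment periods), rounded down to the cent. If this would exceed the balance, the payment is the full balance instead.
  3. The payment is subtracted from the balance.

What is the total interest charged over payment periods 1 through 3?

$228.75

Payment period 1: $2,242.75 +$76.25 interest = $2,319.00; pay $773.00 → $1,546.00
Payment period 2: $1,546.00 +$76.25 interest = $1,622.25; pay $811.12 → $811.13
Payment period 3: $811.13 +$76.25 interest = $887.38; pay $887.38 → $0.00
Total interest: $76.25 + $76.25 + $76.25 = $228.75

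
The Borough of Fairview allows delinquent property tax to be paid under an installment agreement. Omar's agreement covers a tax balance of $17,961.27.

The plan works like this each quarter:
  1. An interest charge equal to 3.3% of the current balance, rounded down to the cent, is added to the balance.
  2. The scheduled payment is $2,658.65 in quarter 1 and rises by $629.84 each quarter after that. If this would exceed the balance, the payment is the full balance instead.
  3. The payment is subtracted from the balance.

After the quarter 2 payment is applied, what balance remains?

# | Opening | Interest | Payment | End bal
1 | $17,961.27 | $592.72 | $2,658.65 | $15,895.34
2 | $15,895.34 | $524.54 | $3,288.49 | $13,131.39

$13,131.39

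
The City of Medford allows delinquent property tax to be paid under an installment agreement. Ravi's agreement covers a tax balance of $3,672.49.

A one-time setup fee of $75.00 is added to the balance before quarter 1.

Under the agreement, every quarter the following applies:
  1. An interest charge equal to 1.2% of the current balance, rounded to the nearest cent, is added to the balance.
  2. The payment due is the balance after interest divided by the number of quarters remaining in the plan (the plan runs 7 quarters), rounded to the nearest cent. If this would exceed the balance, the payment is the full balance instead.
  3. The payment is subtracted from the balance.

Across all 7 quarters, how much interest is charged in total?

$184.26

Quarter 1: opening $3,747.49; interest $44.97 → $3,792.46; payment $541.78; balance $3,250.68
Quarter 2: opening $3,250.68; interest $39.01 → $3,289.69; payment $548.28; balance $2,741.41
Quarter 3: opening $2,741.41; interest $32.90 → $2,774.31; payment $554.86; balance $2,219.45
Quarter 4: opening $2,219.45; interest $26.63 → $2,246.08; payment $561.52; balance $1,684.56
Quarter 5: opening $1,684.56; interest $20.21 → $1,704.77; payment $568.26; balance $1,136.51
Quarter 6: opening $1,136.51; interest $13.64 → $1,150.15; payment $575.08; balance $575.07
Quarter 7: opening $575.07; interest $6.90 → $581.97; payment $581.97; balance $0.00
Total interest: $44.97 + $39.01 + $32.90 + $26.63 + $20.21 + $13.64 + $6.90 = $184.26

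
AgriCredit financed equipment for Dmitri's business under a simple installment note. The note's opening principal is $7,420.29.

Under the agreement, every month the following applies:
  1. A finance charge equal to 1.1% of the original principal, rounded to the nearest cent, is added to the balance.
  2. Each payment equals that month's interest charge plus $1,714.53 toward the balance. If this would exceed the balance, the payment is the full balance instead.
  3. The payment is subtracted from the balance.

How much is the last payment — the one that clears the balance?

$643.79

Month 1: opening $7,420.29; interest $81.62 → $7,501.91; payment $1,796.15; balance $5,705.76
Month 2: opening $5,705.76; interest $81.62 → $5,787.38; payment $1,796.15; balance $3,991.23
Month 3: opening $3,991.23; interest $81.62 → $4,072.85; payment $1,796.15; balance $2,276.70
Month 4: opening $2,276.70; interest $81.62 → $2,358.32; payment $1,796.15; balance $562.17
Month 5: opening $562.17; interest $81.62 → $643.79; payment $643.79; balance $0.00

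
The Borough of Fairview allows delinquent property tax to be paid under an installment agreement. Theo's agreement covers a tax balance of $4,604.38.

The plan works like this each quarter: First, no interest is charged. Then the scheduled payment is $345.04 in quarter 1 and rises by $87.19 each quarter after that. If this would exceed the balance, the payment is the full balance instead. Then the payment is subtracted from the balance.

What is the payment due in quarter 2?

Quarter 1: opening $4,604.38; payment $345.04; balance $4,259.34
Quarter 2: opening $4,259.34; payment $432.23; balance $3,827.11

$432.23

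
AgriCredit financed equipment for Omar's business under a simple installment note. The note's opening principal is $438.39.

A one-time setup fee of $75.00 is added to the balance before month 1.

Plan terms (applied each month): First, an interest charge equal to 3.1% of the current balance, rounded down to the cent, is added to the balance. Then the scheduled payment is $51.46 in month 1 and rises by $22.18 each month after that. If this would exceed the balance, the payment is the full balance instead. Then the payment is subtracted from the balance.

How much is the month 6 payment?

$98.45

Month 1: $513.39 +$15.91 interest = $529.30; pay $51.46 → $477.84
Month 2: $477.84 +$14.81 interest = $492.65; pay $73.64 → $419.01
Month 3: $419.01 +$12.98 interest = $431.99; pay $95.82 → $336.17
Month 4: $336.17 +$10.42 interest = $346.59; pay $118.00 → $228.59
Month 5: $228.59 +$7.08 interest = $235.67; pay $140.18 → $95.49
Month 6: $95.49 +$2.96 interest = $98.45; pay $98.45 → $0.00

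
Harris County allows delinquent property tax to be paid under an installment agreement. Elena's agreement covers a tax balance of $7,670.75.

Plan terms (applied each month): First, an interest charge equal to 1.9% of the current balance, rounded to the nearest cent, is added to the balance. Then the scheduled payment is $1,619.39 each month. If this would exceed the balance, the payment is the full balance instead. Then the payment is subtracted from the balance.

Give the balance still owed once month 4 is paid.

Month 1: opening $7,670.75; interest $145.74 → $7,816.49; payment $1,619.39; balance $6,197.10
Month 2: opening $6,197.10; interest $117.74 → $6,314.84; payment $1,619.39; balance $4,695.45
Month 3: opening $4,695.45; interest $89.21 → $4,784.66; payment $1,619.39; balance $3,165.27
Month 4: opening $3,165.27; interest $60.14 → $3,225.41; payment $1,619.39; balance $1,606.02

$1,606.02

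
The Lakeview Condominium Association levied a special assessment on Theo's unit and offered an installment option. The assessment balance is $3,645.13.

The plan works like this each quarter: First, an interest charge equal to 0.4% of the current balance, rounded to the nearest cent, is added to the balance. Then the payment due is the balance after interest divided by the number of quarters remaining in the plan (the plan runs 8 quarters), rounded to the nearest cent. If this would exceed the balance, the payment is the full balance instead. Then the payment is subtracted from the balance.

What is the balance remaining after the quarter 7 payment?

$468.55

Quarter 1: opening $3,645.13; interest $14.58 → $3,659.71; payment $457.46; balance $3,202.25
Quarter 2: opening $3,202.25; interest $12.81 → $3,215.06; payment $459.29; balance $2,755.77
Quarter 3: opening $2,755.77; interest $11.02 → $2,766.79; payment $461.13; balance $2,305.66
Quarter 4: opening $2,305.66; interest $9.22 → $2,314.88; payment $462.98; balance $1,851.90
Quarter 5: opening $1,851.90; interest $7.41 → $1,859.31; payment $464.83; balance $1,394.48
Quarter 6: opening $1,394.48; interest $5.58 → $1,400.06; payment $466.69; balance $933.37
Quarter 7: opening $933.37; interest $3.73 → $937.10; payment $468.55; balance $468.55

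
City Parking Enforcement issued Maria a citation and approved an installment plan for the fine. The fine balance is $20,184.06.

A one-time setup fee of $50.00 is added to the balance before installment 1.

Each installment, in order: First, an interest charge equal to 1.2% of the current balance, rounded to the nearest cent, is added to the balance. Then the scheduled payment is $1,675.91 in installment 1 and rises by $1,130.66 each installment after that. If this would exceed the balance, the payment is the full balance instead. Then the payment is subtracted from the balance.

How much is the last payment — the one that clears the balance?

Installment 1: opening $20,234.06; interest $242.81 → $20,476.87; payment $1,675.91; balance $18,800.96
Installment 2: opening $18,800.96; interest $225.61 → $19,026.57; payment $2,806.57; balance $16,220.00
Installment 3: opening $16,220.00; interest $194.64 → $16,414.64; payment $3,937.23; balance $12,477.41
Installment 4: opening $12,477.41; interest $149.73 → $12,627.14; payment $5,067.89; balance $7,559.25
Installment 5: opening $7,559.25; interest $90.71 → $7,649.96; payment $6,198.55; balance $1,451.41
Installment 6: opening $1,451.41; interest $17.42 → $1,468.83; payment $1,468.83; balance $0.00

$1,468.83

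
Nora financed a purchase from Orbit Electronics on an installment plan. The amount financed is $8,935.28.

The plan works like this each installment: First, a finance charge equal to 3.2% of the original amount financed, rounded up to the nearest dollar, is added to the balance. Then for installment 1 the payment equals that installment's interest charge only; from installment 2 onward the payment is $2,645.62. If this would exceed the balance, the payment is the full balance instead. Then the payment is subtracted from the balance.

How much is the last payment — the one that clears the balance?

$2,142.42

# | Opening | Interest | Payment | End bal
1 | $8,935.28 | $286.00 | $286.00 | $8,935.28
2 | $8,935.28 | $286.00 | $2,645.62 | $6,575.66
3 | $6,575.66 | $286.00 | $2,645.62 | $4,216.04
4 | $4,216.04 | $286.00 | $2,645.62 | $1,856.42
5 | $1,856.42 | $286.00 | $2,142.42 | $0.00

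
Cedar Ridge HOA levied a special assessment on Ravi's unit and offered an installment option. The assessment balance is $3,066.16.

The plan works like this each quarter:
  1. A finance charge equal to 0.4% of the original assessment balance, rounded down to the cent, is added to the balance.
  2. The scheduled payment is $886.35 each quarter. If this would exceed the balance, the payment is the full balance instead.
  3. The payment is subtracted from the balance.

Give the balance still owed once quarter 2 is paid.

$1,317.98

Quarter 1: opening $3,066.16; interest $12.26 → $3,078.42; payment $886.35; balance $2,192.07
Quarter 2: opening $2,192.07; interest $12.26 → $2,204.33; payment $886.35; balance $1,317.98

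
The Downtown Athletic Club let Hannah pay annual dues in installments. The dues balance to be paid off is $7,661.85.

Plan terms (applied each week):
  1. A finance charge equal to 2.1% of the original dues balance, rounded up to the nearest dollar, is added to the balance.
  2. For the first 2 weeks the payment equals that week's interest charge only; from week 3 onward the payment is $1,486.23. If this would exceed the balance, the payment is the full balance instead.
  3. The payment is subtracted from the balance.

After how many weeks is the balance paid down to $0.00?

Week 1: $7,661.85 +$161.00 interest = $7,822.85; pay $161.00 → $7,661.85
Week 2: $7,661.85 +$161.00 interest = $7,822.85; pay $161.00 → $7,661.85
Week 3: $7,661.85 +$161.00 interest = $7,822.85; pay $1,486.23 → $6,336.62
Week 4: $6,336.62 +$161.00 interest = $6,497.62; pay $1,486.23 → $5,011.39
Week 5: $5,011.39 +$161.00 interest = $5,172.39; pay $1,486.23 → $3,686.16
Week 6: $3,686.16 +$161.00 interest = $3,847.16; pay $1,486.23 → $2,360.93
Week 7: $2,360.93 +$161.00 interest = $2,521.93; pay $1,486.23 → $1,035.70
Week 8: $1,035.70 +$161.00 interest = $1,196.70; pay $1,196.70 → $0.00
Balance reaches $0.00 in week 8.

8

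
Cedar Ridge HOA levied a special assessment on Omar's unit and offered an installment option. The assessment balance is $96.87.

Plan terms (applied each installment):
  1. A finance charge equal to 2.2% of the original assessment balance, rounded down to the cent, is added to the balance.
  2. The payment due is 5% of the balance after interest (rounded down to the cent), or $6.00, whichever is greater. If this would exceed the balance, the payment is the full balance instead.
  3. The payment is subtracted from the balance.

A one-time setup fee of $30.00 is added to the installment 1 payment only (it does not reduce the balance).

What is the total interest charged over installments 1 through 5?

$10.65

Installment 1: opening $96.87; interest $2.13 → $99.00; payment $6.00 (+ $30.00 fee); balance $93.00
Installment 2: opening $93.00; interest $2.13 → $95.13; payment $6.00; balance $89.13
Installment 3: opening $89.13; interest $2.13 → $91.26; payment $6.00; balance $85.26
Installment 4: opening $85.26; interest $2.13 → $87.39; payment $6.00; balance $81.39
Installment 5: opening $81.39; interest $2.13 → $83.52; payment $6.00; balance $77.52
Total interest: $2.13 + $2.13 + $2.13 + $2.13 + $2.13 = $10.65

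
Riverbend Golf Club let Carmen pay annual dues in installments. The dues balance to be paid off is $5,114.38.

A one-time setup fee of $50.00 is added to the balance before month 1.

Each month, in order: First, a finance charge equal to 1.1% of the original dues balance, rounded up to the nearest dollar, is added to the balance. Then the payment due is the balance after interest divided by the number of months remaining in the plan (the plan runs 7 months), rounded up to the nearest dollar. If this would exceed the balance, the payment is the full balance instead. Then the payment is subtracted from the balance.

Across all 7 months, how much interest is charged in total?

$399.00

Month 1: opening $5,164.38; interest $57.00 → $5,221.38; payment $746.00; balance $4,475.38
Month 2: opening $4,475.38; interest $57.00 → $4,532.38; payment $756.00; balance $3,776.38
Month 3: opening $3,776.38; interest $57.00 → $3,833.38; payment $767.00; balance $3,066.38
Month 4: opening $3,066.38; interest $57.00 → $3,123.38; payment $781.00; balance $2,342.38
Month 5: opening $2,342.38; interest $57.00 → $2,399.38; payment $800.00; balance $1,599.38
Month 6: opening $1,599.38; interest $57.00 → $1,656.38; payment $829.00; balance $827.38
Month 7: opening $827.38; interest $57.00 → $884.38; payment $884.38; balance $0.00
Total interest: $57.00 + $57.00 + $57.00 + $57.00 + $57.00 + $57.00 + $57.00 = $399.00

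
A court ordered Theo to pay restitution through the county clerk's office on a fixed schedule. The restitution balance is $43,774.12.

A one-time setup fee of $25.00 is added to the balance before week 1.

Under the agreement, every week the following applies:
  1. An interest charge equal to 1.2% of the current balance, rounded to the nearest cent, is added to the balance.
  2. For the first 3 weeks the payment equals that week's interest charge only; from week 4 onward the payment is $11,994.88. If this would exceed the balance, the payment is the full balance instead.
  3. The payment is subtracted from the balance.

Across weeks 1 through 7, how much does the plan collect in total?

$46,645.83

Week 1: $43,799.12 +$525.59 interest = $44,324.71; pay $525.59 → $43,799.12
Week 2: $43,799.12 +$525.59 interest = $44,324.71; pay $525.59 → $43,799.12
Week 3: $43,799.12 +$525.59 interest = $44,324.71; pay $525.59 → $43,799.12
Week 4: $43,799.12 +$525.59 interest = $44,324.71; pay $11,994.88 → $32,329.83
Week 5: $32,329.83 +$387.96 interest = $32,717.79; pay $11,994.88 → $20,722.91
Week 6: $20,722.91 +$248.67 interest = $20,971.58; pay $11,994.88 → $8,976.70
Week 7: $8,976.70 +$107.72 interest = $9,084.42; pay $9,084.42 → $0.00
Total paid: $46,645.83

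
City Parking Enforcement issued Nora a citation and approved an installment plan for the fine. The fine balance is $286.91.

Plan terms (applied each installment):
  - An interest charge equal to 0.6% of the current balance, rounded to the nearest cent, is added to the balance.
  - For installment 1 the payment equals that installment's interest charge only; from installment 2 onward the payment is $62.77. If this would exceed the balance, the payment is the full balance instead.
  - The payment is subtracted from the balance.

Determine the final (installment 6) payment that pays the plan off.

$40.76

Installment 1: $286.91 +$1.72 interest = $288.63; pay $1.72 → $286.91
Installment 2: $286.91 +$1.72 interest = $288.63; pay $62.77 → $225.86
Installment 3: $225.86 +$1.36 interest = $227.22; pay $62.77 → $164.45
Installment 4: $164.45 +$0.99 interest = $165.44; pay $62.77 → $102.67
Installment 5: $102.67 +$0.62 interest = $103.29; pay $62.77 → $40.52
Installment 6: $40.52 +$0.24 interest = $40.76; pay $40.76 → $0.00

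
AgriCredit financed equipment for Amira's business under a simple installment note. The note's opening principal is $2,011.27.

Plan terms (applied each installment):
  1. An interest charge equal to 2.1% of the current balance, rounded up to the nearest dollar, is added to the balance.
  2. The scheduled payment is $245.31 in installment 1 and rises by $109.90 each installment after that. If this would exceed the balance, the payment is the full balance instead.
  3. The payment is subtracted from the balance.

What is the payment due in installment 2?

$355.21

# | Opening | Interest | Payment | End bal
1 | $2,011.27 | $43.00 | $245.31 | $1,808.96
2 | $1,808.96 | $38.00 | $355.21 | $1,491.75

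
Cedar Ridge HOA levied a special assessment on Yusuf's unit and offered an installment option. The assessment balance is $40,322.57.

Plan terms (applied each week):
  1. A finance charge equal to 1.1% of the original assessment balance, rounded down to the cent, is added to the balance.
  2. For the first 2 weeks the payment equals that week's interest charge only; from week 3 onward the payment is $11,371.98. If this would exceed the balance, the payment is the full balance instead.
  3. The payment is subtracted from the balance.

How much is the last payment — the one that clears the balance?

Week 1: opening $40,322.57; interest $443.54 → $40,766.11; payment $443.54; balance $40,322.57
Week 2: opening $40,322.57; interest $443.54 → $40,766.11; payment $443.54; balance $40,322.57
Week 3: opening $40,322.57; interest $443.54 → $40,766.11; payment $11,371.98; balance $29,394.13
Week 4: opening $29,394.13; interest $443.54 → $29,837.67; payment $11,371.98; balance $18,465.69
Week 5: opening $18,465.69; interest $443.54 → $18,909.23; payment $11,371.98; balance $7,537.25
Week 6: opening $7,537.25; interest $443.54 → $7,980.79; payment $7,980.79; balance $0.00

$7,980.79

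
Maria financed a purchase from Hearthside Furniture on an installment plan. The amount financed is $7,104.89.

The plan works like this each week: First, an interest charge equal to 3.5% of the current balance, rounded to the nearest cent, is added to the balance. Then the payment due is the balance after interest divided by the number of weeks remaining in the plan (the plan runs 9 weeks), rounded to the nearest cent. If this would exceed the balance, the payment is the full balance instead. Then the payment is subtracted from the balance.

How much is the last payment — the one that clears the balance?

Week 1: $7,104.89 +$248.67 interest = $7,353.56; pay $817.06 → $6,536.50
Week 2: $6,536.50 +$228.78 interest = $6,765.28; pay $845.66 → $5,919.62
Week 3: $5,919.62 +$207.19 interest = $6,126.81; pay $875.26 → $5,251.55
Week 4: $5,251.55 +$183.80 interest = $5,435.35; pay $905.89 → $4,529.46
Week 5: $4,529.46 +$158.53 interest = $4,687.99; pay $937.60 → $3,750.39
Week 6: $3,750.39 +$131.26 interest = $3,881.65; pay $970.41 → $2,911.24
Week 7: $2,911.24 +$101.89 interest = $3,013.13; pay $1,004.38 → $2,008.75
Week 8: $2,008.75 +$70.31 interest = $2,079.06; pay $1,039.53 → $1,039.53
Week 9: $1,039.53 +$36.38 interest = $1,075.91; pay $1,075.91 → $0.00

$1,075.91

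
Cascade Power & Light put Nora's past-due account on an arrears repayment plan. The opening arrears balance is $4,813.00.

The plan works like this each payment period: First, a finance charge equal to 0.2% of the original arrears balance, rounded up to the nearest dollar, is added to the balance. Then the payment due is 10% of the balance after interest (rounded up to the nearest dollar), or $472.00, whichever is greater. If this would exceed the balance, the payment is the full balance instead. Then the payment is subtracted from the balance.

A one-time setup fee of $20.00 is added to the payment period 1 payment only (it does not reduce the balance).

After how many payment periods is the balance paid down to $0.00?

Payment period 1: opening $4,813.00; interest $10.00 → $4,823.00; payment $483.00 (+ $20.00 fee); balance $4,340.00
Payment period 2: opening $4,340.00; interest $10.00 → $4,350.00; payment $472.00; balance $3,878.00
Payment period 3: opening $3,878.00; interest $10.00 → $3,888.00; payment $472.00; balance $3,416.00
Payment period 4: opening $3,416.00; interest $10.00 → $3,426.00; payment $472.00; balance $2,954.00
Payment period 5: opening $2,954.00; interest $10.00 → $2,964.00; payment $472.00; balance $2,492.00
Payment period 6: opening $2,492.00; interest $10.00 → $2,502.00; payment $472.00; balance $2,030.00
Payment period 7: opening $2,030.00; interest $10.00 → $2,040.00; payment $472.00; balance $1,568.00
Payment period 8: opening $1,568.00; interest $10.00 → $1,578.00; payment $472.00; balance $1,106.00
Payment period 9: opening $1,106.00; interest $10.00 → $1,116.00; payment $472.00; balance $644.00
Payment period 10: opening $644.00; interest $10.00 → $654.00; payment $472.00; balance $182.00
Payment period 11: opening $182.00; interest $10.00 → $192.00; payment $192.00; balance $0.00
Balance reaches $0.00 in payment period 11.

11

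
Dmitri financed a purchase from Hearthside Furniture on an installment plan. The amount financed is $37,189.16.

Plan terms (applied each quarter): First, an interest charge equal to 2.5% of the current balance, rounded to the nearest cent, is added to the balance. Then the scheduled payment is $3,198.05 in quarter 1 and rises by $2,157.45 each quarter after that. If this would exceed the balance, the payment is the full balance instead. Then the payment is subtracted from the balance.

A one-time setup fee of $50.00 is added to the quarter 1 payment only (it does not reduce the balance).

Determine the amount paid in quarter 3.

$7,512.95

Quarter 1: $37,189.16 +$929.73 interest = $38,118.89; pay $3,198.05 (+ $50.00 fee) → $34,920.84
Quarter 2: $34,920.84 +$873.02 interest = $35,793.86; pay $5,355.50 → $30,438.36
Quarter 3: $30,438.36 +$760.96 interest = $31,199.32; pay $7,512.95 → $23,686.37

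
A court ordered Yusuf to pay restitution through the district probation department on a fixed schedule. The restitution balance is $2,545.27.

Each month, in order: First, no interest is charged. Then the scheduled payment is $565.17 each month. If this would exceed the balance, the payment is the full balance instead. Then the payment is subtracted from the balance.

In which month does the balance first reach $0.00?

5

Month 1: opening $2,545.27; payment $565.17; balance $1,980.10
Month 2: opening $1,980.10; payment $565.17; balance $1,414.93
Month 3: opening $1,414.93; payment $565.17; balance $849.76
Month 4: opening $849.76; payment $565.17; balance $284.59
Month 5: opening $284.59; payment $284.59; balance $0.00
Balance reaches $0.00 in month 5.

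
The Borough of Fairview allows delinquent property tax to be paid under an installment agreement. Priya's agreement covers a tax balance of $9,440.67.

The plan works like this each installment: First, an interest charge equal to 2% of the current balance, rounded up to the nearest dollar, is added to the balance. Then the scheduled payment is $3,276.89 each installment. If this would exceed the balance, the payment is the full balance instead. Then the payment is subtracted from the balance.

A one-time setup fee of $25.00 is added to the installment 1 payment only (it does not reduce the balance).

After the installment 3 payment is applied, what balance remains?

$0.00

Installment 1: $9,440.67 +$189.00 interest = $9,629.67; pay $3,276.89 (+ $25.00 fee) → $6,352.78
Installment 2: $6,352.78 +$128.00 interest = $6,480.78; pay $3,276.89 → $3,203.89
Installment 3: $3,203.89 +$65.00 interest = $3,268.89; pay $3,268.89 → $0.00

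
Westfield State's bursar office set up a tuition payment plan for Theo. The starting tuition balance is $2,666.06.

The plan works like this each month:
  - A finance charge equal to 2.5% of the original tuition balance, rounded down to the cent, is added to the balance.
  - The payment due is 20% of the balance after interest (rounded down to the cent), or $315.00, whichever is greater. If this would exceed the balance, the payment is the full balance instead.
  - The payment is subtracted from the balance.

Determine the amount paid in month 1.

$546.54

# | Opening | Interest | Payment | End bal
1 | $2,666.06 | $66.65 | $546.54 | $2,186.17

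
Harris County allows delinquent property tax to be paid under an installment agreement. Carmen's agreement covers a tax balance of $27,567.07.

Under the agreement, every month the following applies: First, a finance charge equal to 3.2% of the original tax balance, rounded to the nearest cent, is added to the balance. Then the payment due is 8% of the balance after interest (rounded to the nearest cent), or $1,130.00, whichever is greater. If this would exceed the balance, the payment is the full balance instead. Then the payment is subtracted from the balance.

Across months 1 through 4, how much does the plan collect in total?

Month 1: opening $27,567.07; interest $882.15 → $28,449.22; payment $2,275.94; balance $26,173.28
Month 2: opening $26,173.28; interest $882.15 → $27,055.43; payment $2,164.43; balance $24,891.00
Month 3: opening $24,891.00; interest $882.15 → $25,773.15; payment $2,061.85; balance $23,711.30
Month 4: opening $23,711.30; interest $882.15 → $24,593.45; payment $1,967.48; balance $22,625.97
Total paid: $8,469.70

$8,469.70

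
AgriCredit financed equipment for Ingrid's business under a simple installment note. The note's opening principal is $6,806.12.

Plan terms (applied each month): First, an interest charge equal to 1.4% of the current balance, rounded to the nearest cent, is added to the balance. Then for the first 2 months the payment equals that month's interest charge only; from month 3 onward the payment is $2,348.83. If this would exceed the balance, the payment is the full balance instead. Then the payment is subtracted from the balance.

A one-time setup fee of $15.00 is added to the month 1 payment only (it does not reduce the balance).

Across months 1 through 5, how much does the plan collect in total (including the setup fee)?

$7,202.47

Month 1: opening $6,806.12; interest $95.29 → $6,901.41; payment $95.29 (+ $15.00 fee); balance $6,806.12
Month 2: opening $6,806.12; interest $95.29 → $6,901.41; payment $95.29; balance $6,806.12
Month 3: opening $6,806.12; interest $95.29 → $6,901.41; payment $2,348.83; balance $4,552.58
Month 4: opening $4,552.58; interest $63.74 → $4,616.32; payment $2,348.83; balance $2,267.49
Month 5: opening $2,267.49; interest $31.74 → $2,299.23; payment $2,299.23; balance $0.00
Total paid: $7,202.47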